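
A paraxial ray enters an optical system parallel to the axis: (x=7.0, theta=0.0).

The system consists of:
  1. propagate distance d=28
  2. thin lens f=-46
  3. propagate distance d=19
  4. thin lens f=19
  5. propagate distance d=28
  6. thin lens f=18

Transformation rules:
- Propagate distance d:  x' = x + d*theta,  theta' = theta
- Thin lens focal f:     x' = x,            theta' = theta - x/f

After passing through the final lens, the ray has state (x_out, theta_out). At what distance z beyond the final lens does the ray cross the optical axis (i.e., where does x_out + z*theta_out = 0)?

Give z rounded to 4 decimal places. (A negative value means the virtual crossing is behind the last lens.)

Answer: -1.2310

Derivation:
Initial: x=7.0000 theta=0.0000
After 1 (propagate distance d=28): x=7.0000 theta=0.0000
After 2 (thin lens f=-46): x=7.0000 theta=7/46 (≈0.1522)
After 3 (propagate distance d=19): x=455/46 (≈9.8913) theta=7/46 (≈0.1522)
After 4 (thin lens f=19): x=455/46 (≈9.8913) theta=-7/19 (≈-0.3684)
After 5 (propagate distance d=28): x=-371/874 (≈-0.4245) theta=-7/19 (≈-0.3684)
After 6 (thin lens f=18): x=-371/874 (≈-0.4245) theta=-5425/15732 (≈-0.3448)
z_focus = -x_out/theta_out = -(-371/874)/(-5425/15732) = -954/775 ≈ -1.2310
Rounded to 4 decimal places: z = -1.2310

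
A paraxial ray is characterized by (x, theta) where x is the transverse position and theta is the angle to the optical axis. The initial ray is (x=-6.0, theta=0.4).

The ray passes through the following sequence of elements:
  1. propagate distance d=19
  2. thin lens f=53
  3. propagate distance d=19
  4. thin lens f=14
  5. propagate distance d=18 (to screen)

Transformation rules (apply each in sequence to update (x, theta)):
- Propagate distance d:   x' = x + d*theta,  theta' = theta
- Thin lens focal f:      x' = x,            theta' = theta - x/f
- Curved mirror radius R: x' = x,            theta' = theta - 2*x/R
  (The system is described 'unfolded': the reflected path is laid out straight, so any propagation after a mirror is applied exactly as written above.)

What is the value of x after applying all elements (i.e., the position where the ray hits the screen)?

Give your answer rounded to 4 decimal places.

Answer: 4.1919

Derivation:
Initial: x=-6.0000 theta=0.4000
After 1 (propagate distance d=19): x=1.6000 theta=0.4000
After 2 (thin lens f=53): x=1.6000 theta=98/265 (≈0.3698)
After 3 (propagate distance d=19): x=2286/265 (≈8.6264) theta=98/265 (≈0.3698)
After 4 (thin lens f=14): x=2286/265 (≈8.6264) theta=-457/1855 (≈-0.2464)
After 5 (propagate distance d=18 (to screen)): x=7776/1855 (≈4.1919) theta=-457/1855 (≈-0.2464)
Rounded to 4 decimal places: x = 4.1919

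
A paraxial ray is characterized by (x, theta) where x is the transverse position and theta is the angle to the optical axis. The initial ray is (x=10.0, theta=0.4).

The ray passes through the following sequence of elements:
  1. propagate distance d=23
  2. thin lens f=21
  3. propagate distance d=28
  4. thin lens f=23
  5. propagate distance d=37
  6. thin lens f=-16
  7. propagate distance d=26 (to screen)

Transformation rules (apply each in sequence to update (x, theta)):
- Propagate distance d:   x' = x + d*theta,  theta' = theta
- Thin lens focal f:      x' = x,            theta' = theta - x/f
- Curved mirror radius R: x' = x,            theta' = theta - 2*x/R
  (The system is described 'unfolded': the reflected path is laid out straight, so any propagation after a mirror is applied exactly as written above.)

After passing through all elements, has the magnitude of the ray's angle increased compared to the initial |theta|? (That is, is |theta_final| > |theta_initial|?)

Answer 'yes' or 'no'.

Answer: yes

Derivation:
Initial: x=10.0000 theta=0.4000
After 1 (propagate distance d=23): x=19.2000 theta=0.4000
After 2 (thin lens f=21): x=19.2000 theta=-18/35 (≈-0.5143)
After 3 (propagate distance d=28): x=4.8000 theta=-18/35 (≈-0.5143)
After 4 (thin lens f=23): x=4.8000 theta=-582/805 (≈-0.7230)
After 5 (propagate distance d=37): x=-3534/161 (≈-21.9503) theta=-582/805 (≈-0.7230)
After 6 (thin lens f=-16): x=-3534/161 (≈-21.9503) theta=-13491/6440 (≈-2.0949)
After 7 (propagate distance d=26 (to screen)): x=-246063/3220 (≈-76.4171) theta=-13491/6440 (≈-2.0949)
|theta_initial|=0.4000 |theta_final|=13491/6440 (≈2.0949) -> increased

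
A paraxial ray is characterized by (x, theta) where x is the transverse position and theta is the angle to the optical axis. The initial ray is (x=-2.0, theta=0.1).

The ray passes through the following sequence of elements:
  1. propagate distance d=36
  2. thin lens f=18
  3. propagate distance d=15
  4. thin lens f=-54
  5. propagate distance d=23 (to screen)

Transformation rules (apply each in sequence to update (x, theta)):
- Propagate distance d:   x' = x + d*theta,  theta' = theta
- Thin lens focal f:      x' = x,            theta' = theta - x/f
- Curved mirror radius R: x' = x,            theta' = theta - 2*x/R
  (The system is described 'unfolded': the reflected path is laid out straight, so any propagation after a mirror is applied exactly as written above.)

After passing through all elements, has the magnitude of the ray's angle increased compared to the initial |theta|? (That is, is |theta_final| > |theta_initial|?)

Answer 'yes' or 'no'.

Answer: no

Derivation:
Initial: x=-2.0000 theta=0.1000
After 1 (propagate distance d=36): x=1.6000 theta=0.1000
After 2 (thin lens f=18): x=1.6000 theta=1/90 (≈0.0111)
After 3 (propagate distance d=15): x=53/30 (≈1.7667) theta=1/90 (≈0.0111)
After 4 (thin lens f=-54): x=53/30 (≈1.7667) theta=71/1620 (≈0.0438)
After 5 (propagate distance d=23 (to screen)): x=899/324 (≈2.7747) theta=71/1620 (≈0.0438)
|theta_initial|=0.1000 |theta_final|=71/1620 (≈0.0438) -> not increased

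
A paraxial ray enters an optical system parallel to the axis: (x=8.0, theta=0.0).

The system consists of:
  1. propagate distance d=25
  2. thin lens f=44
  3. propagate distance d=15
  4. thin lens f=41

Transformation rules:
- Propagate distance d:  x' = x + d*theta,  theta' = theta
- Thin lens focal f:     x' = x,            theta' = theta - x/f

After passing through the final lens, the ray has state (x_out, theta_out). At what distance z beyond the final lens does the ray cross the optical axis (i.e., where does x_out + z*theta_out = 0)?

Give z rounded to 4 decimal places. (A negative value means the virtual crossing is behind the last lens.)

Answer: 16.9857

Derivation:
Initial: x=8.0000 theta=0.0000
After 1 (propagate distance d=25): x=8.0000 theta=0.0000
After 2 (thin lens f=44): x=8.0000 theta=-2/11 (≈-0.1818)
After 3 (propagate distance d=15): x=58/11 (≈5.2727) theta=-2/11 (≈-0.1818)
After 4 (thin lens f=41): x=58/11 (≈5.2727) theta=-140/451 (≈-0.3104)
z_focus = -x_out/theta_out = -(58/11)/(-140/451) = 1189/70 ≈ 16.9857
Rounded to 4 decimal places: z = 16.9857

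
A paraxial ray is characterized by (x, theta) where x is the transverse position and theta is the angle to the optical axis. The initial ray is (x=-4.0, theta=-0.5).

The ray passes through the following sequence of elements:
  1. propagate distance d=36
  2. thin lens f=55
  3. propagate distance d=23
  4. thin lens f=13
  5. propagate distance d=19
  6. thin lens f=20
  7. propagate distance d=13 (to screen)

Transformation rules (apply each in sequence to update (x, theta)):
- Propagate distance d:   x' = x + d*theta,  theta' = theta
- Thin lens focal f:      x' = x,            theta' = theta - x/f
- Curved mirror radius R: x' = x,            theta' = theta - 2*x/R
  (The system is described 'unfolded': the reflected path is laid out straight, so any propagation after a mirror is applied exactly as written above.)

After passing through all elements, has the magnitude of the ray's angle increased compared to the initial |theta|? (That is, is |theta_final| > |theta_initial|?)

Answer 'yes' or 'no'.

Answer: yes

Derivation:
Initial: x=-4.0000 theta=-0.5000
After 1 (propagate distance d=36): x=-22.0000 theta=-0.5000
After 2 (thin lens f=55): x=-22.0000 theta=-0.1000
After 3 (propagate distance d=23): x=-24.3000 theta=-0.1000
After 4 (thin lens f=13): x=-24.3000 theta=23/13 (≈1.7692)
After 5 (propagate distance d=19): x=1211/130 (≈9.3154) theta=23/13 (≈1.7692)
After 6 (thin lens f=20): x=1211/130 (≈9.3154) theta=3389/2600 (≈1.3035)
After 7 (propagate distance d=13 (to screen)): x=68277/2600 (≈26.2604) theta=3389/2600 (≈1.3035)
|theta_initial|=0.5000 |theta_final|=3389/2600 (≈1.3035) -> increased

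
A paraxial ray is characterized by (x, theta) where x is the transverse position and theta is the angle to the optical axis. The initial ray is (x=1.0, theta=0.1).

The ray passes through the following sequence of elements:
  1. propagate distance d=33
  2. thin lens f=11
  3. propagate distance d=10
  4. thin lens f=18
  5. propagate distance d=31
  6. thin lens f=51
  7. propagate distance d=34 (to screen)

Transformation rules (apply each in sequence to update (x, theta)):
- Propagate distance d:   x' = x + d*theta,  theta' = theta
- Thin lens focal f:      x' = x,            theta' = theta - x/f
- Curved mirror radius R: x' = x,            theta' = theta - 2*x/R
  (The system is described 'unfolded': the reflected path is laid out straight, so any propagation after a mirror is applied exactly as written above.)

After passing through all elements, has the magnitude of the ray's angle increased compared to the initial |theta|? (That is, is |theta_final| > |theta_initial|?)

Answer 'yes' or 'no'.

Answer: yes

Derivation:
Initial: x=1.0000 theta=0.1000
After 1 (propagate distance d=33): x=4.3000 theta=0.1000
After 2 (thin lens f=11): x=4.3000 theta=-16/55 (≈-0.2909)
After 3 (propagate distance d=10): x=153/110 (≈1.3909) theta=-16/55 (≈-0.2909)
After 4 (thin lens f=18): x=153/110 (≈1.3909) theta=-81/220 (≈-0.3682)
After 5 (propagate distance d=31): x=-441/44 (≈-10.0227) theta=-81/220 (≈-0.3682)
After 6 (thin lens f=51): x=-441/44 (≈-10.0227) theta=-321/1870 (≈-0.1717)
After 7 (propagate distance d=34 (to screen)): x=-3489/220 (≈-15.8591) theta=-321/1870 (≈-0.1717)
|theta_initial|=0.1000 |theta_final|=321/1870 (≈0.1717) -> increased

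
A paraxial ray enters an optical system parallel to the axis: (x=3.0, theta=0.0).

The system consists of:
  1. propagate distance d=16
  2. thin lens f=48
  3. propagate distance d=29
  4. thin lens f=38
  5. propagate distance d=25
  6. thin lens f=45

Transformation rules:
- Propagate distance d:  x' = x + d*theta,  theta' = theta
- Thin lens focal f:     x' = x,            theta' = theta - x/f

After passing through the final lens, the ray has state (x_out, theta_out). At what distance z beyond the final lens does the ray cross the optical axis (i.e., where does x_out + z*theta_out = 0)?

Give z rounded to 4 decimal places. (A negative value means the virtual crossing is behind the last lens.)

Initial: x=3.0000 theta=0.0000
After 1 (propagate distance d=16): x=3.0000 theta=0.0000
After 2 (thin lens f=48): x=3.0000 theta=-0.0625
After 3 (propagate distance d=29): x=1.1875 theta=-0.0625
After 4 (thin lens f=38): x=1.1875 theta=-3/32 (≈-0.0938)
After 5 (propagate distance d=25): x=-37/32 (≈-1.1563) theta=-3/32 (≈-0.0938)
After 6 (thin lens f=45): x=-37/32 (≈-1.1563) theta=-49/720 (≈-0.0681)
z_focus = -x_out/theta_out = -(-37/32)/(-49/720) = -1665/98 ≈ -16.9898
Rounded to 4 decimal places: z = -16.9898

Answer: -16.9898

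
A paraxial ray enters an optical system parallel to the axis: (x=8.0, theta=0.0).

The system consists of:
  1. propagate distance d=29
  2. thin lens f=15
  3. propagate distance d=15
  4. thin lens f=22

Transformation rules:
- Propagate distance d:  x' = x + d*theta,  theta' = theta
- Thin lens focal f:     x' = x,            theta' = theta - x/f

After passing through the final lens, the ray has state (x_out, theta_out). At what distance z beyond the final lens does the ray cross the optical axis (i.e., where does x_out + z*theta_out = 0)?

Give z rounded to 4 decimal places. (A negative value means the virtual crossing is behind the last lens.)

Answer: 0.0000

Derivation:
Initial: x=8.0000 theta=0.0000
After 1 (propagate distance d=29): x=8.0000 theta=0.0000
After 2 (thin lens f=15): x=8.0000 theta=-8/15 (≈-0.5333)
After 3 (propagate distance d=15): x=0.0000 theta=-8/15 (≈-0.5333)
After 4 (thin lens f=22): x=0.0000 theta=-8/15 (≈-0.5333)
z_focus = -x_out/theta_out = -(0.0000)/(-8/15) = 0.0000
Rounded to 4 decimal places: z = 0.0000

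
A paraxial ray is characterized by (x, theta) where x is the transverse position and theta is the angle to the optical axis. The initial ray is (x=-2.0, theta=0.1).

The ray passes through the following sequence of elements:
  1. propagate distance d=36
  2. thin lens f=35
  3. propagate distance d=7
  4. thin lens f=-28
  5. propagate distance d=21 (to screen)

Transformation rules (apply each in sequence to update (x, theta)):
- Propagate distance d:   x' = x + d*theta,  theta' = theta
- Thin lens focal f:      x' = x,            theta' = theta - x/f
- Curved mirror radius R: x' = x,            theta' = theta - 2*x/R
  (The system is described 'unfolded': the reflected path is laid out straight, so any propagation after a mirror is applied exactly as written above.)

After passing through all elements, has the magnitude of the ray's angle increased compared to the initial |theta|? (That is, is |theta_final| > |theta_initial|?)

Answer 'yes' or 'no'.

Initial: x=-2.0000 theta=0.1000
After 1 (propagate distance d=36): x=1.6000 theta=0.1000
After 2 (thin lens f=35): x=1.6000 theta=19/350 (≈0.0543)
After 3 (propagate distance d=7): x=1.9800 theta=19/350 (≈0.0543)
After 4 (thin lens f=-28): x=1.9800 theta=0.1250
After 5 (propagate distance d=21 (to screen)): x=4.6050 theta=0.1250
|theta_initial|=0.1000 |theta_final|=0.1250 -> increased

Answer: yes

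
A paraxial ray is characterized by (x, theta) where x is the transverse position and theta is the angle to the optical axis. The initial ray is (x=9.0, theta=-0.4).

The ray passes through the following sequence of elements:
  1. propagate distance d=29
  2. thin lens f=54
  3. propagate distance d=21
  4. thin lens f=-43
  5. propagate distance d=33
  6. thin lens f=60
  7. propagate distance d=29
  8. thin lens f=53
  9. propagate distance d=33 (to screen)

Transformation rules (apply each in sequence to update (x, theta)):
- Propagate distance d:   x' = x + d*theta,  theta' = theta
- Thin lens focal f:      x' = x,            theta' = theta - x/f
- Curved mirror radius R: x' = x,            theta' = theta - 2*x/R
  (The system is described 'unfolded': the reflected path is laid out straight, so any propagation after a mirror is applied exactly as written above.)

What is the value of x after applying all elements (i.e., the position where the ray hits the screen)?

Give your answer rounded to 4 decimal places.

Answer: -15.2793

Derivation:
Initial: x=9.0000 theta=-0.4000
After 1 (propagate distance d=29): x=-2.6000 theta=-0.4000
After 2 (thin lens f=54): x=-2.6000 theta=-19/54 (≈-0.3519)
After 3 (propagate distance d=21): x=-899/90 (≈-9.9889) theta=-19/54 (≈-0.3519)
After 4 (thin lens f=-43): x=-899/90 (≈-9.9889) theta=-3391/5805 (≈-0.5842)
After 5 (propagate distance d=33): x=-37753/1290 (≈-29.2659) theta=-3391/5805 (≈-0.5842)
After 6 (thin lens f=60): x=-37753/1290 (≈-29.2659) theta=-22381/232200 (≈-0.0964)
After 7 (propagate distance d=29): x=-7444589/232200 (≈-32.0611) theta=-22381/232200 (≈-0.0964)
After 8 (thin lens f=53): x=-7444589/232200 (≈-32.0611) theta=521533/1025550 (≈0.5085)
After 9 (propagate distance d=33 (to screen)): x=-188036149/12306600 (≈-15.2793) theta=521533/1025550 (≈0.5085)
Rounded to 4 decimal places: x = -15.2793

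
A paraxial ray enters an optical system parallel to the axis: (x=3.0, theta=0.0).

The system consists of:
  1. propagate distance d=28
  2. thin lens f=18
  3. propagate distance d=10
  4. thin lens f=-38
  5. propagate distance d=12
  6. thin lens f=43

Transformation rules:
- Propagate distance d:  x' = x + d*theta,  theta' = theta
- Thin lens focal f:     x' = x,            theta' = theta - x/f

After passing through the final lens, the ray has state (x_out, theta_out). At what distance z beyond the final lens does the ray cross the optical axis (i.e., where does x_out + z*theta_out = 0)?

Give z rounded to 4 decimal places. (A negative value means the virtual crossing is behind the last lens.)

Initial: x=3.0000 theta=0.0000
After 1 (propagate distance d=28): x=3.0000 theta=0.0000
After 2 (thin lens f=18): x=3.0000 theta=-1/6 (≈-0.1667)
After 3 (propagate distance d=10): x=4/3 (≈1.3333) theta=-1/6 (≈-0.1667)
After 4 (thin lens f=-38): x=4/3 (≈1.3333) theta=-5/38 (≈-0.1316)
After 5 (propagate distance d=12): x=-14/57 (≈-0.2456) theta=-5/38 (≈-0.1316)
After 6 (thin lens f=43): x=-14/57 (≈-0.2456) theta=-617/4902 (≈-0.1259)
z_focus = -x_out/theta_out = -(-14/57)/(-617/4902) = -1204/617 ≈ -1.9514
Rounded to 4 decimal places: z = -1.9514

Answer: -1.9514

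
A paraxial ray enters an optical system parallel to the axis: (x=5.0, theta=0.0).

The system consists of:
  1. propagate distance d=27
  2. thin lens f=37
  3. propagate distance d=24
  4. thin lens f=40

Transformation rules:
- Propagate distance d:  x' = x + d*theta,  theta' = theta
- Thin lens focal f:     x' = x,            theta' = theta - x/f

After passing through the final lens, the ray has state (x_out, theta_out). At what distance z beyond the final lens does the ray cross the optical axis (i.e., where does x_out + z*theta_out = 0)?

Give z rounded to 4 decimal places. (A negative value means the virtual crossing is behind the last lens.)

Answer: 9.8113

Derivation:
Initial: x=5.0000 theta=0.0000
After 1 (propagate distance d=27): x=5.0000 theta=0.0000
After 2 (thin lens f=37): x=5.0000 theta=-5/37 (≈-0.1351)
After 3 (propagate distance d=24): x=65/37 (≈1.7568) theta=-5/37 (≈-0.1351)
After 4 (thin lens f=40): x=65/37 (≈1.7568) theta=-53/296 (≈-0.1791)
z_focus = -x_out/theta_out = -(65/37)/(-53/296) = 520/53 ≈ 9.8113
Rounded to 4 decimal places: z = 9.8113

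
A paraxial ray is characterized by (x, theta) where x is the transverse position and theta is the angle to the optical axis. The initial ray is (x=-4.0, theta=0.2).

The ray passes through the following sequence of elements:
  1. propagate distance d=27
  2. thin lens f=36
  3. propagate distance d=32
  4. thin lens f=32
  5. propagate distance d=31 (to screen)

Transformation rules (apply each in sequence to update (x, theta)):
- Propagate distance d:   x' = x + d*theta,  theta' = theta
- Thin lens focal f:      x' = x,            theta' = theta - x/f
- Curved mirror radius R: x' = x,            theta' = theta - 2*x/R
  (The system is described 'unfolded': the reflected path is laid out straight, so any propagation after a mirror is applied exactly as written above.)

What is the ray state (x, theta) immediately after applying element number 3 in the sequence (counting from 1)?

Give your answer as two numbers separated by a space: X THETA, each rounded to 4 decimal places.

Initial: x=-4.0000 theta=0.2000
After 1 (propagate distance d=27): x=1.4000 theta=0.2000
After 2 (thin lens f=36): x=1.4000 theta=29/180 (≈0.1611)
After 3 (propagate distance d=32): x=59/9 (≈6.5556) theta=29/180 (≈0.1611)
Rounded to 4 decimal places: x = 6.5556, theta = 0.1611

Answer: 6.5556 0.1611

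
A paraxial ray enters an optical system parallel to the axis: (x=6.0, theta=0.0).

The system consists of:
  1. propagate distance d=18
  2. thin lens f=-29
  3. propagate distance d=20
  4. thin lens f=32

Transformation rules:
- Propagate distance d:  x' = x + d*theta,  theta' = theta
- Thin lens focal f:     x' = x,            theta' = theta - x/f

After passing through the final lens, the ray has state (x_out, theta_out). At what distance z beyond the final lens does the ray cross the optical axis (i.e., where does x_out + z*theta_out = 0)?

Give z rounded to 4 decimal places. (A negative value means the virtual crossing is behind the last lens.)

Initial: x=6.0000 theta=0.0000
After 1 (propagate distance d=18): x=6.0000 theta=0.0000
After 2 (thin lens f=-29): x=6.0000 theta=6/29 (≈0.2069)
After 3 (propagate distance d=20): x=294/29 (≈10.1379) theta=6/29 (≈0.2069)
After 4 (thin lens f=32): x=294/29 (≈10.1379) theta=-51/464 (≈-0.1099)
z_focus = -x_out/theta_out = -(294/29)/(-51/464) = 1568/17 ≈ 92.2353
Rounded to 4 decimal places: z = 92.2353

Answer: 92.2353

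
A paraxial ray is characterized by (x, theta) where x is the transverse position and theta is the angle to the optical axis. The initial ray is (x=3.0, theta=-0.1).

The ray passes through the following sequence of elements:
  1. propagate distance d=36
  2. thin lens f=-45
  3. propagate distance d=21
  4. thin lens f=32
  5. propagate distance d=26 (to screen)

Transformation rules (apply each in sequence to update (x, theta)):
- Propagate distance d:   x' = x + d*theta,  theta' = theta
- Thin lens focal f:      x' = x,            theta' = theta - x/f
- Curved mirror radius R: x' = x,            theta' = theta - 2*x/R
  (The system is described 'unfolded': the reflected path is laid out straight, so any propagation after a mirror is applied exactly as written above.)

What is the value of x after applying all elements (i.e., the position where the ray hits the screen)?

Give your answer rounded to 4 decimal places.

Answer: -3.5054

Derivation:
Initial: x=3.0000 theta=-0.1000
After 1 (propagate distance d=36): x=-0.6000 theta=-0.1000
After 2 (thin lens f=-45): x=-0.6000 theta=-17/150 (≈-0.1133)
After 3 (propagate distance d=21): x=-2.9800 theta=-17/150 (≈-0.1133)
After 4 (thin lens f=32): x=-2.9800 theta=-97/4800 (≈-0.0202)
After 5 (propagate distance d=26 (to screen)): x=-8413/2400 (≈-3.5054) theta=-97/4800 (≈-0.0202)
Rounded to 4 decimal places: x = -3.5054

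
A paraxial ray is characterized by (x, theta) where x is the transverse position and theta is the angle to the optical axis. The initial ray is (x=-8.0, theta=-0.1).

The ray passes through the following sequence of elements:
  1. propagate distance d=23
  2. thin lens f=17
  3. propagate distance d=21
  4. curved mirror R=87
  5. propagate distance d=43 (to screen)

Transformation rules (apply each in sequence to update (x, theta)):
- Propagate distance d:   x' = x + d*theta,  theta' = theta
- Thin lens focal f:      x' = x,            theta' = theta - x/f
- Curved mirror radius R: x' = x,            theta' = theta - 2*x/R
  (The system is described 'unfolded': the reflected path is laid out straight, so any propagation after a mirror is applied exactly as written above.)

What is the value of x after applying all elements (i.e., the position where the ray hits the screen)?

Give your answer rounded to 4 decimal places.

Initial: x=-8.0000 theta=-0.1000
After 1 (propagate distance d=23): x=-10.3000 theta=-0.1000
After 2 (thin lens f=17): x=-10.3000 theta=43/85 (≈0.5059)
After 3 (propagate distance d=21): x=11/34 (≈0.3235) theta=43/85 (≈0.5059)
After 4 (curved mirror R=87): x=11/34 (≈0.3235) theta=3686/7395 (≈0.4984)
After 5 (propagate distance d=43 (to screen)): x=321781/14790 (≈21.7567) theta=3686/7395 (≈0.4984)
Rounded to 4 decimal places: x = 21.7567

Answer: 21.7567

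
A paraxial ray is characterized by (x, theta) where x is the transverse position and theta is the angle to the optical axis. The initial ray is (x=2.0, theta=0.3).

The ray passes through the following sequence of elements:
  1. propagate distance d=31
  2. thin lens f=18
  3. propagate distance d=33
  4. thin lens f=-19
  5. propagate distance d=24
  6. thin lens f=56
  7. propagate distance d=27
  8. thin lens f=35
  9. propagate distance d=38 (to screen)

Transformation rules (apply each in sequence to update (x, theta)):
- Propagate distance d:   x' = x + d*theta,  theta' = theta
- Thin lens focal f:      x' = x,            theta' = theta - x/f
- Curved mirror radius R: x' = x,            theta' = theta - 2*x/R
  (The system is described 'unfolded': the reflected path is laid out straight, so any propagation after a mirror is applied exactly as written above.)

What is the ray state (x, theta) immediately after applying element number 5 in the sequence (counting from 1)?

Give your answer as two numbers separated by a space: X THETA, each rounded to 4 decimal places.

Answer: -6.7728 -0.3023

Derivation:
Initial: x=2.0000 theta=0.3000
After 1 (propagate distance d=31): x=11.3000 theta=0.3000
After 2 (thin lens f=18): x=11.3000 theta=-59/180 (≈-0.3278)
After 3 (propagate distance d=33): x=29/60 (≈0.4833) theta=-59/180 (≈-0.3278)
After 4 (thin lens f=-19): x=29/60 (≈0.4833) theta=-517/1710 (≈-0.3023)
After 5 (propagate distance d=24): x=-7721/1140 (≈-6.7728) theta=-517/1710 (≈-0.3023)
Rounded to 4 decimal places: x = -6.7728, theta = -0.3023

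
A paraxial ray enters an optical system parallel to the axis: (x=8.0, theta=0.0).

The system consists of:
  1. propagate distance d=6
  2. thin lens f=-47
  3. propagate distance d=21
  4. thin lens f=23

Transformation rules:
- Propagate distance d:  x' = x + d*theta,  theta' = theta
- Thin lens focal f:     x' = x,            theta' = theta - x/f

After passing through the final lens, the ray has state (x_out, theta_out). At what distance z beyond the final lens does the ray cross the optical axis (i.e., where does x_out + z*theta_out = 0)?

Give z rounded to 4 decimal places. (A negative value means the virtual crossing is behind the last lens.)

Initial: x=8.0000 theta=0.0000
After 1 (propagate distance d=6): x=8.0000 theta=0.0000
After 2 (thin lens f=-47): x=8.0000 theta=8/47 (≈0.1702)
After 3 (propagate distance d=21): x=544/47 (≈11.5745) theta=8/47 (≈0.1702)
After 4 (thin lens f=23): x=544/47 (≈11.5745) theta=-360/1081 (≈-0.3330)
z_focus = -x_out/theta_out = -(544/47)/(-360/1081) = 1564/45 ≈ 34.7556
Rounded to 4 decimal places: z = 34.7556

Answer: 34.7556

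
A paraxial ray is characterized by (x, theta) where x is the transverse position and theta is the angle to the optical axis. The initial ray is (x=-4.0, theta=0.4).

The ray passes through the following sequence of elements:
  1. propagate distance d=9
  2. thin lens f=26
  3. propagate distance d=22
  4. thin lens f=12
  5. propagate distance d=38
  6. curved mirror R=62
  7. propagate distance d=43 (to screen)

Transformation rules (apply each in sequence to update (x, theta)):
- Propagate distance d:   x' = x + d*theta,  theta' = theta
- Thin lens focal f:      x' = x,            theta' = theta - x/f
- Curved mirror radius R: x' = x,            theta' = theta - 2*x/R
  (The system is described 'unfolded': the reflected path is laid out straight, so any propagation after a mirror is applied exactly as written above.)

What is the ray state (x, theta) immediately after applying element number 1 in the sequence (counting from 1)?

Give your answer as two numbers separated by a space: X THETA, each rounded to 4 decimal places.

Initial: x=-4.0000 theta=0.4000
After 1 (propagate distance d=9): x=-0.4000 theta=0.4000
Rounded to 4 decimal places: x = -0.4000, theta = 0.4000

Answer: -0.4000 0.4000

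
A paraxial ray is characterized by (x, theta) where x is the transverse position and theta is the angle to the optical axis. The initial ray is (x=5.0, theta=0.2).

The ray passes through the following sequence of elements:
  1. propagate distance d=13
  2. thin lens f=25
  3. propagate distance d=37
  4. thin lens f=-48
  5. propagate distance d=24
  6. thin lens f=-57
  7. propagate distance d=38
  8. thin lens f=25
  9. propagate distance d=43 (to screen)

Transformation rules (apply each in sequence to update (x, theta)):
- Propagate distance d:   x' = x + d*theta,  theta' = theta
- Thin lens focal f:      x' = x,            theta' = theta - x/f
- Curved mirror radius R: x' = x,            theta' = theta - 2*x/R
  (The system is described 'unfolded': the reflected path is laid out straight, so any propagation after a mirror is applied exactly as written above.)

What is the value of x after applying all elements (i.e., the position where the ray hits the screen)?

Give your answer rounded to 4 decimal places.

Initial: x=5.0000 theta=0.2000
After 1 (propagate distance d=13): x=7.6000 theta=0.2000
After 2 (thin lens f=25): x=7.6000 theta=-0.1040
After 3 (propagate distance d=37): x=3.7520 theta=-0.1040
After 4 (thin lens f=-48): x=3.7520 theta=-31/1200 (≈-0.0258)
After 5 (propagate distance d=24): x=3.1320 theta=-31/1200 (≈-0.0258)
After 6 (thin lens f=-57): x=3.1320 theta=3319/114000 (≈0.0291)
After 7 (propagate distance d=38): x=2543/600 (≈4.2383) theta=3319/114000 (≈0.0291)
After 8 (thin lens f=25): x=2543/600 (≈4.2383) theta=-80039/570000 (≈-0.1404)
After 9 (propagate distance d=43 (to screen)): x=-1025827/570000 (≈-1.7997) theta=-80039/570000 (≈-0.1404)
Rounded to 4 decimal places: x = -1.7997

Answer: -1.7997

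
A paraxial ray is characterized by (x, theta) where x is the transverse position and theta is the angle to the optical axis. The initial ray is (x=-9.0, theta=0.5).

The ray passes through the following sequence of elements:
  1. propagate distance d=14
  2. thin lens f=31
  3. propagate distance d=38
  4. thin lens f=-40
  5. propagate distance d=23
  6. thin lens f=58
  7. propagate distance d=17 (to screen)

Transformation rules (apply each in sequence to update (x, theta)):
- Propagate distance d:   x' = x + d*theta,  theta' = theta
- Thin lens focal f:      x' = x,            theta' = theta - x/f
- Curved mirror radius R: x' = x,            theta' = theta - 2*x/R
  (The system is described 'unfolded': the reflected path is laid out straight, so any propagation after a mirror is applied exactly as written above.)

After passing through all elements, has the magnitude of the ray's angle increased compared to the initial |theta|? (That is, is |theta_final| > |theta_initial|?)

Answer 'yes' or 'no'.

Initial: x=-9.0000 theta=0.5000
After 1 (propagate distance d=14): x=-2.0000 theta=0.5000
After 2 (thin lens f=31): x=-2.0000 theta=35/62 (≈0.5645)
After 3 (propagate distance d=38): x=603/31 (≈19.4516) theta=35/62 (≈0.5645)
After 4 (thin lens f=-40): x=603/31 (≈19.4516) theta=1303/1240 (≈1.0508)
After 5 (propagate distance d=23): x=54089/1240 (≈43.6202) theta=1303/1240 (≈1.0508)
After 6 (thin lens f=58): x=54089/1240 (≈43.6202) theta=4297/14384 (≈0.2987)
After 7 (propagate distance d=17 (to screen)): x=3502407/71920 (≈48.6987) theta=4297/14384 (≈0.2987)
|theta_initial|=0.5000 |theta_final|=4297/14384 (≈0.2987) -> not increased

Answer: no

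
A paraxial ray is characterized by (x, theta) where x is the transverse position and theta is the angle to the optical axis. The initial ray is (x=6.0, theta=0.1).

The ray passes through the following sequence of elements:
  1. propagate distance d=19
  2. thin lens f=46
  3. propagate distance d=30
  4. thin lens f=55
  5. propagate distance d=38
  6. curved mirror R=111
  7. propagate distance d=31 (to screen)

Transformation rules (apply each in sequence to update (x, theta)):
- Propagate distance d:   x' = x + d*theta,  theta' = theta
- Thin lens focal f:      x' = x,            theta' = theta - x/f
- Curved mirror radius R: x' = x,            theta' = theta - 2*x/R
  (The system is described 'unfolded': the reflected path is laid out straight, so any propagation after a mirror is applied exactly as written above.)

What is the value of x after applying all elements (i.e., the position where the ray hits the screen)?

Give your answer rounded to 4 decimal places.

Answer: -5.8827

Derivation:
Initial: x=6.0000 theta=0.1000
After 1 (propagate distance d=19): x=7.9000 theta=0.1000
After 2 (thin lens f=46): x=7.9000 theta=-33/460 (≈-0.0717)
After 3 (propagate distance d=30): x=661/115 (≈5.7478) theta=-33/460 (≈-0.0717)
After 4 (thin lens f=55): x=661/115 (≈5.7478) theta=-4459/25300 (≈-0.1762)
After 5 (propagate distance d=38): x=-12011/12650 (≈-0.9495) theta=-4459/25300 (≈-0.1762)
After 6 (curved mirror R=111): x=-12011/12650 (≈-0.9495) theta=-89381/561660 (≈-0.1591)
After 7 (propagate distance d=31 (to screen)): x=-16520497/2808300 (≈-5.8827) theta=-89381/561660 (≈-0.1591)
Rounded to 4 decimal places: x = -5.8827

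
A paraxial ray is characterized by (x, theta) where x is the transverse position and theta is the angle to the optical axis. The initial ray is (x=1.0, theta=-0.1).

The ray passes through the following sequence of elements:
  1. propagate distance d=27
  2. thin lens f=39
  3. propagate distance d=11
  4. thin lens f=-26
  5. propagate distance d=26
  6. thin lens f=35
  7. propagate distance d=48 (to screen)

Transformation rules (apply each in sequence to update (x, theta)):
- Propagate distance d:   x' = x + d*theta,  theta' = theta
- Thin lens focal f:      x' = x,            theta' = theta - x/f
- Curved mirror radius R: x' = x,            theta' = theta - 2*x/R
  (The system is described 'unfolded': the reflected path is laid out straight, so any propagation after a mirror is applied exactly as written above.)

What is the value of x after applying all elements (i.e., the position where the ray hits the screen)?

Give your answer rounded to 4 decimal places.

Answer: -4.7231

Derivation:
Initial: x=1.0000 theta=-0.1000
After 1 (propagate distance d=27): x=-1.7000 theta=-0.1000
After 2 (thin lens f=39): x=-1.7000 theta=-11/195 (≈-0.0564)
After 3 (propagate distance d=11): x=-181/78 (≈-2.3205) theta=-11/195 (≈-0.0564)
After 4 (thin lens f=-26): x=-181/78 (≈-2.3205) theta=-1477/10140 (≈-0.1457)
After 5 (propagate distance d=26): x=-397/65 (≈-6.1077) theta=-1477/10140 (≈-0.1457)
After 6 (thin lens f=35): x=-397/65 (≈-6.1077) theta=10237/354900 (≈0.0288)
After 7 (propagate distance d=48 (to screen)): x=-139687/29575 (≈-4.7231) theta=10237/354900 (≈0.0288)
Rounded to 4 decimal places: x = -4.7231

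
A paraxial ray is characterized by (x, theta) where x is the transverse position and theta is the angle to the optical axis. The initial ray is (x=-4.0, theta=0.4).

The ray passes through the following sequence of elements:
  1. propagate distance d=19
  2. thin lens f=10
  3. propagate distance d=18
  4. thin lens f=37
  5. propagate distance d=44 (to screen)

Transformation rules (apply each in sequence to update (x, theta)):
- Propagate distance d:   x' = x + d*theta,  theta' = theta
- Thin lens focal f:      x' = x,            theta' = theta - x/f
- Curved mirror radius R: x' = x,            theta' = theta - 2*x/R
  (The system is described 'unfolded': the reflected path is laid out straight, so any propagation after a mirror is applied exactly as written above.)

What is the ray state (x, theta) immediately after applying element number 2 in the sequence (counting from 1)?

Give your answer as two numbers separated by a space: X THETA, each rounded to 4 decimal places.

Answer: 3.6000 0.0400

Derivation:
Initial: x=-4.0000 theta=0.4000
After 1 (propagate distance d=19): x=3.6000 theta=0.4000
After 2 (thin lens f=10): x=3.6000 theta=0.0400
Rounded to 4 decimal places: x = 3.6000, theta = 0.0400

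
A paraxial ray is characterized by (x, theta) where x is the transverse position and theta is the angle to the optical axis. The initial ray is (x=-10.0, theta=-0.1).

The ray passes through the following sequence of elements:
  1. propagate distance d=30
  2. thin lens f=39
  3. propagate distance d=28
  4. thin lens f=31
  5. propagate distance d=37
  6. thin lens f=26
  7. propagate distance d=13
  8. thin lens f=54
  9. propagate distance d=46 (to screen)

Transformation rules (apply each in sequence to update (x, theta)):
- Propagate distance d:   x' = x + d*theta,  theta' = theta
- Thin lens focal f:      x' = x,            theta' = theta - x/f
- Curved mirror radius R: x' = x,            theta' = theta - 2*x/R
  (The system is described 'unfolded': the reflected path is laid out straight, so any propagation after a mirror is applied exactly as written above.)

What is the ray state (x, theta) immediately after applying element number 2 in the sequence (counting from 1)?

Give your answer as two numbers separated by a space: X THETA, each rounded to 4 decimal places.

Answer: -13.0000 0.2333

Derivation:
Initial: x=-10.0000 theta=-0.1000
After 1 (propagate distance d=30): x=-13.0000 theta=-0.1000
After 2 (thin lens f=39): x=-13.0000 theta=7/30 (≈0.2333)
Rounded to 4 decimal places: x = -13.0000, theta = 0.2333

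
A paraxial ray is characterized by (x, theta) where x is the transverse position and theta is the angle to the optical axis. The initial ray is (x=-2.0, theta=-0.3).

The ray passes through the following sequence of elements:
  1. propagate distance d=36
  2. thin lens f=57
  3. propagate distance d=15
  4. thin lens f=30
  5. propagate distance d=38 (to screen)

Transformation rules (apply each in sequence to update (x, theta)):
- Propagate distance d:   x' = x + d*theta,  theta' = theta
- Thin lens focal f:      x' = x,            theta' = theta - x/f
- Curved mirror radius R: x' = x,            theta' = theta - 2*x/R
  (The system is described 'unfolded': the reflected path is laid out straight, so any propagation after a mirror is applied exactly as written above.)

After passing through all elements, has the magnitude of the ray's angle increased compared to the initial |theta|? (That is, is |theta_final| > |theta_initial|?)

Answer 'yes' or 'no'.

Answer: yes

Derivation:
Initial: x=-2.0000 theta=-0.3000
After 1 (propagate distance d=36): x=-12.8000 theta=-0.3000
After 2 (thin lens f=57): x=-12.8000 theta=-43/570 (≈-0.0754)
After 3 (propagate distance d=15): x=-2647/190 (≈-13.9316) theta=-43/570 (≈-0.0754)
After 4 (thin lens f=30): x=-2647/190 (≈-13.9316) theta=739/1900 (≈0.3889)
After 5 (propagate distance d=38 (to screen)): x=403/475 (≈0.8484) theta=739/1900 (≈0.3889)
|theta_initial|=0.3000 |theta_final|=739/1900 (≈0.3889) -> increased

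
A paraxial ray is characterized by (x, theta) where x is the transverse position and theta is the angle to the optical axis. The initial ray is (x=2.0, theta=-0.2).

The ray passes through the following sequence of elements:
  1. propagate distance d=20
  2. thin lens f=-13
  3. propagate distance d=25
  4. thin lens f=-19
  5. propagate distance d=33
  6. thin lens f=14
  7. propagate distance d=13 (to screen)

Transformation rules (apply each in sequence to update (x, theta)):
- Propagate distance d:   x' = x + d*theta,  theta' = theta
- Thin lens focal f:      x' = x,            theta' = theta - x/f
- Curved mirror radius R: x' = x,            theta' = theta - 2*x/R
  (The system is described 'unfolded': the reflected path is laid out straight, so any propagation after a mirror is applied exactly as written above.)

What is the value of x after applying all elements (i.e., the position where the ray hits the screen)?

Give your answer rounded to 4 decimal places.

Initial: x=2.0000 theta=-0.2000
After 1 (propagate distance d=20): x=-2.0000 theta=-0.2000
After 2 (thin lens f=-13): x=-2.0000 theta=-23/65 (≈-0.3538)
After 3 (propagate distance d=25): x=-141/13 (≈-10.8462) theta=-23/65 (≈-0.3538)
After 4 (thin lens f=-19): x=-141/13 (≈-10.8462) theta=-1142/1235 (≈-0.9247)
After 5 (propagate distance d=33): x=-51081/1235 (≈-41.3611) theta=-1142/1235 (≈-0.9247)
After 6 (thin lens f=14): x=-51081/1235 (≈-41.3611) theta=1847/910 (≈2.0297)
After 7 (propagate distance d=13 (to screen)): x=-51785/3458 (≈-14.9754) theta=1847/910 (≈2.0297)
Rounded to 4 decimal places: x = -14.9754

Answer: -14.9754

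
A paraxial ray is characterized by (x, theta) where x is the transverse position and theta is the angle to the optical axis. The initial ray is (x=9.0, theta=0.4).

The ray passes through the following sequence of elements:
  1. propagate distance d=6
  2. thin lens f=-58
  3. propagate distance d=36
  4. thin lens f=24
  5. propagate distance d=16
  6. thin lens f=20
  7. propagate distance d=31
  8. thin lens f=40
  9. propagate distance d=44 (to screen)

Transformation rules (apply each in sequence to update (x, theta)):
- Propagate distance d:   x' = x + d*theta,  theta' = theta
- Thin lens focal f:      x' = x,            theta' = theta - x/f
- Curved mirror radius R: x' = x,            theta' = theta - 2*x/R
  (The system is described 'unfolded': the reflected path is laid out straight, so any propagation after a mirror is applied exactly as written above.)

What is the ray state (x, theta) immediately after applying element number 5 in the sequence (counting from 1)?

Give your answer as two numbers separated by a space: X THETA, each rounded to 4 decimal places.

Answer: 20.5034 -0.7733

Derivation:
Initial: x=9.0000 theta=0.4000
After 1 (propagate distance d=6): x=11.4000 theta=0.4000
After 2 (thin lens f=-58): x=11.4000 theta=173/290 (≈0.5966)
After 3 (propagate distance d=36): x=4767/145 (≈32.8759) theta=173/290 (≈0.5966)
After 4 (thin lens f=24): x=4767/145 (≈32.8759) theta=-897/1160 (≈-0.7733)
After 5 (propagate distance d=16): x=2973/145 (≈20.5034) theta=-897/1160 (≈-0.7733)
Rounded to 4 decimal places: x = 20.5034, theta = -0.7733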